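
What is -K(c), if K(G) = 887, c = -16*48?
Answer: -887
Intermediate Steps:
c = -768
-K(c) = -1*887 = -887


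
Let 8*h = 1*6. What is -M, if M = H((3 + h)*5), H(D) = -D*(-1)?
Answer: -75/4 ≈ -18.750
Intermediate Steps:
h = ¾ (h = (1*6)/8 = (⅛)*6 = ¾ ≈ 0.75000)
H(D) = D
M = 75/4 (M = (3 + ¾)*5 = (15/4)*5 = 75/4 ≈ 18.750)
-M = -1*75/4 = -75/4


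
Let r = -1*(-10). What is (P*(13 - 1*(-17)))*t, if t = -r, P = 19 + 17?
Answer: -10800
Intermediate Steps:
r = 10
P = 36
t = -10 (t = -1*10 = -10)
(P*(13 - 1*(-17)))*t = (36*(13 - 1*(-17)))*(-10) = (36*(13 + 17))*(-10) = (36*30)*(-10) = 1080*(-10) = -10800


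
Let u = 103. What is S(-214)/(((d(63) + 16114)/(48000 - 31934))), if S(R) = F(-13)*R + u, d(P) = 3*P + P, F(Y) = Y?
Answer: 23175205/8183 ≈ 2832.1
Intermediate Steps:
d(P) = 4*P
S(R) = 103 - 13*R (S(R) = -13*R + 103 = 103 - 13*R)
S(-214)/(((d(63) + 16114)/(48000 - 31934))) = (103 - 13*(-214))/(((4*63 + 16114)/(48000 - 31934))) = (103 + 2782)/(((252 + 16114)/16066)) = 2885/((16366*(1/16066))) = 2885/(8183/8033) = 2885*(8033/8183) = 23175205/8183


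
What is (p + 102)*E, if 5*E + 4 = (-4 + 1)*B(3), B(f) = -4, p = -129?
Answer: -216/5 ≈ -43.200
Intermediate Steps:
E = 8/5 (E = -⅘ + ((-4 + 1)*(-4))/5 = -⅘ + (-3*(-4))/5 = -⅘ + (⅕)*12 = -⅘ + 12/5 = 8/5 ≈ 1.6000)
(p + 102)*E = (-129 + 102)*(8/5) = -27*8/5 = -216/5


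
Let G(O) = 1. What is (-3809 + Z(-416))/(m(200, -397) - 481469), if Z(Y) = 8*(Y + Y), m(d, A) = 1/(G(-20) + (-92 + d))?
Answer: 32591/1499432 ≈ 0.021736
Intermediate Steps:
m(d, A) = 1/(-91 + d) (m(d, A) = 1/(1 + (-92 + d)) = 1/(-91 + d))
Z(Y) = 16*Y (Z(Y) = 8*(2*Y) = 16*Y)
(-3809 + Z(-416))/(m(200, -397) - 481469) = (-3809 + 16*(-416))/(1/(-91 + 200) - 481469) = (-3809 - 6656)/(1/109 - 481469) = -10465/(1/109 - 481469) = -10465/(-52480120/109) = -10465*(-109/52480120) = 32591/1499432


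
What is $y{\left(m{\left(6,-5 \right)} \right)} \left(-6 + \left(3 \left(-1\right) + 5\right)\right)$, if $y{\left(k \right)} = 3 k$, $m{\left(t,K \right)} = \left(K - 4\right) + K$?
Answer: $168$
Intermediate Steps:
$m{\left(t,K \right)} = -4 + 2 K$ ($m{\left(t,K \right)} = \left(-4 + K\right) + K = -4 + 2 K$)
$y{\left(m{\left(6,-5 \right)} \right)} \left(-6 + \left(3 \left(-1\right) + 5\right)\right) = 3 \left(-4 + 2 \left(-5\right)\right) \left(-6 + \left(3 \left(-1\right) + 5\right)\right) = 3 \left(-4 - 10\right) \left(-6 + \left(-3 + 5\right)\right) = 3 \left(-14\right) \left(-6 + 2\right) = \left(-42\right) \left(-4\right) = 168$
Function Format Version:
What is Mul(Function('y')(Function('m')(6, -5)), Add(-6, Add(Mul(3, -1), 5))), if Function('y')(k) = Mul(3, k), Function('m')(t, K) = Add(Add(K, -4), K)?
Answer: 168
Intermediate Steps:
Function('m')(t, K) = Add(-4, Mul(2, K)) (Function('m')(t, K) = Add(Add(-4, K), K) = Add(-4, Mul(2, K)))
Mul(Function('y')(Function('m')(6, -5)), Add(-6, Add(Mul(3, -1), 5))) = Mul(Mul(3, Add(-4, Mul(2, -5))), Add(-6, Add(Mul(3, -1), 5))) = Mul(Mul(3, Add(-4, -10)), Add(-6, Add(-3, 5))) = Mul(Mul(3, -14), Add(-6, 2)) = Mul(-42, -4) = 168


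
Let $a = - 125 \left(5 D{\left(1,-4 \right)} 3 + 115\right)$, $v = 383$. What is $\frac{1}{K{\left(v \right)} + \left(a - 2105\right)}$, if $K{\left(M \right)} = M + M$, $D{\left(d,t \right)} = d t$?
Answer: $- \frac{1}{8214} \approx -0.00012174$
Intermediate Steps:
$K{\left(M \right)} = 2 M$
$a = -6875$ ($a = - 125 \left(5 \cdot 1 \left(-4\right) 3 + 115\right) = - 125 \left(5 \left(-4\right) 3 + 115\right) = - 125 \left(\left(-20\right) 3 + 115\right) = - 125 \left(-60 + 115\right) = \left(-125\right) 55 = -6875$)
$\frac{1}{K{\left(v \right)} + \left(a - 2105\right)} = \frac{1}{2 \cdot 383 - 8980} = \frac{1}{766 - 8980} = \frac{1}{-8214} = - \frac{1}{8214}$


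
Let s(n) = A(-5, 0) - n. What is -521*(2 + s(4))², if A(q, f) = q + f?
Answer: -25529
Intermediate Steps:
A(q, f) = f + q
s(n) = -5 - n (s(n) = (0 - 5) - n = -5 - n)
-521*(2 + s(4))² = -521*(2 + (-5 - 1*4))² = -521*(2 + (-5 - 4))² = -521*(2 - 9)² = -521*(-7)² = -521*49 = -25529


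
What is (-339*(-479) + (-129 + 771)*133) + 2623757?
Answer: 2871524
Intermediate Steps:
(-339*(-479) + (-129 + 771)*133) + 2623757 = (162381 + 642*133) + 2623757 = (162381 + 85386) + 2623757 = 247767 + 2623757 = 2871524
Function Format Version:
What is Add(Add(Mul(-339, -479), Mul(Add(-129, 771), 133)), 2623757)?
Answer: 2871524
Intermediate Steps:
Add(Add(Mul(-339, -479), Mul(Add(-129, 771), 133)), 2623757) = Add(Add(162381, Mul(642, 133)), 2623757) = Add(Add(162381, 85386), 2623757) = Add(247767, 2623757) = 2871524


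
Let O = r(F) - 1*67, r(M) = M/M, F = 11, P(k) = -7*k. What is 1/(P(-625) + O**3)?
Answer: -1/283121 ≈ -3.5321e-6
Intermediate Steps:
r(M) = 1
O = -66 (O = 1 - 1*67 = 1 - 67 = -66)
1/(P(-625) + O**3) = 1/(-7*(-625) + (-66)**3) = 1/(4375 - 287496) = 1/(-283121) = -1/283121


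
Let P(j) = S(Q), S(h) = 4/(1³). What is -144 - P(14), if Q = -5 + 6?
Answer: -148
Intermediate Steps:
Q = 1
S(h) = 4 (S(h) = 4/1 = 4*1 = 4)
P(j) = 4
-144 - P(14) = -144 - 1*4 = -144 - 4 = -148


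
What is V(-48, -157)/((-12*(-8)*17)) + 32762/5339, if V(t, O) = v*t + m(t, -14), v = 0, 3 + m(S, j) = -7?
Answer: 26707097/4356624 ≈ 6.1302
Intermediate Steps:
m(S, j) = -10 (m(S, j) = -3 - 7 = -10)
V(t, O) = -10 (V(t, O) = 0*t - 10 = 0 - 10 = -10)
V(-48, -157)/((-12*(-8)*17)) + 32762/5339 = -10/(-12*(-8)*17) + 32762/5339 = -10/(96*17) + 32762*(1/5339) = -10/1632 + 32762/5339 = -10*1/1632 + 32762/5339 = -5/816 + 32762/5339 = 26707097/4356624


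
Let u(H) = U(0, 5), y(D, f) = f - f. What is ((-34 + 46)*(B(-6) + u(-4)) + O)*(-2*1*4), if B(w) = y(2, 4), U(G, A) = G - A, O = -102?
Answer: 1296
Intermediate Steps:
y(D, f) = 0
B(w) = 0
u(H) = -5 (u(H) = 0 - 1*5 = 0 - 5 = -5)
((-34 + 46)*(B(-6) + u(-4)) + O)*(-2*1*4) = ((-34 + 46)*(0 - 5) - 102)*(-2*1*4) = (12*(-5) - 102)*(-2*4) = (-60 - 102)*(-8) = -162*(-8) = 1296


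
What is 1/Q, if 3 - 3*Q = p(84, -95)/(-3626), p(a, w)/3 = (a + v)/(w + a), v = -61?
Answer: 39886/39863 ≈ 1.0006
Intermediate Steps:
p(a, w) = 3*(-61 + a)/(a + w) (p(a, w) = 3*((a - 61)/(w + a)) = 3*((-61 + a)/(a + w)) = 3*(-61 + a)/(a + w))
Q = 39863/39886 (Q = 1 - 3*(-61 + 84)/(84 - 95)/(3*(-3626)) = 1 - 3*23/(-11)*(-1)/(3*3626) = 1 - 3*(-1/11)*23*(-1)/(3*3626) = 1 - (-23)*(-1)/(11*3626) = 1 - 1/3*69/39886 = 1 - 23/39886 = 39863/39886 ≈ 0.99942)
1/Q = 1/(39863/39886) = 39886/39863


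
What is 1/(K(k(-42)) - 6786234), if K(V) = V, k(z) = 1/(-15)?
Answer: -15/101793511 ≈ -1.4736e-7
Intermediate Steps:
k(z) = -1/15
1/(K(k(-42)) - 6786234) = 1/(-1/15 - 6786234) = 1/(-101793511/15) = -15/101793511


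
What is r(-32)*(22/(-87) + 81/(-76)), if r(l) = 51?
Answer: -148223/2204 ≈ -67.252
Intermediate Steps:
r(-32)*(22/(-87) + 81/(-76)) = 51*(22/(-87) + 81/(-76)) = 51*(22*(-1/87) + 81*(-1/76)) = 51*(-22/87 - 81/76) = 51*(-8719/6612) = -148223/2204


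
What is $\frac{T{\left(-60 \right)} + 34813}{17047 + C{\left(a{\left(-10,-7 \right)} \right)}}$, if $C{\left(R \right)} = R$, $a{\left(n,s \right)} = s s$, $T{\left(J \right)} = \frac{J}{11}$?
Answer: $\frac{382883}{188056} \approx 2.036$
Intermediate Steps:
$T{\left(J \right)} = \frac{J}{11}$ ($T{\left(J \right)} = J \frac{1}{11} = \frac{J}{11}$)
$a{\left(n,s \right)} = s^{2}$
$\frac{T{\left(-60 \right)} + 34813}{17047 + C{\left(a{\left(-10,-7 \right)} \right)}} = \frac{\frac{1}{11} \left(-60\right) + 34813}{17047 + \left(-7\right)^{2}} = \frac{- \frac{60}{11} + 34813}{17047 + 49} = \frac{382883}{11 \cdot 17096} = \frac{382883}{11} \cdot \frac{1}{17096} = \frac{382883}{188056}$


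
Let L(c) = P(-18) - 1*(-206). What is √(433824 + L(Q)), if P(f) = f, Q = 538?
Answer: 2*√108503 ≈ 658.80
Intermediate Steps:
L(c) = 188 (L(c) = -18 - 1*(-206) = -18 + 206 = 188)
√(433824 + L(Q)) = √(433824 + 188) = √434012 = 2*√108503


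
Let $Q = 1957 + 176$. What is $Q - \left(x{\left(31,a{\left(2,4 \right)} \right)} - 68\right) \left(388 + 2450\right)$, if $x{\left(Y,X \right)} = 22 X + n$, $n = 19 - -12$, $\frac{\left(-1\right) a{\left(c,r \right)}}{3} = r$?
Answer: $856371$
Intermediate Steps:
$a{\left(c,r \right)} = - 3 r$
$n = 31$ ($n = 19 + 12 = 31$)
$x{\left(Y,X \right)} = 31 + 22 X$ ($x{\left(Y,X \right)} = 22 X + 31 = 31 + 22 X$)
$Q = 2133$
$Q - \left(x{\left(31,a{\left(2,4 \right)} \right)} - 68\right) \left(388 + 2450\right) = 2133 - \left(\left(31 + 22 \left(\left(-3\right) 4\right)\right) - 68\right) \left(388 + 2450\right) = 2133 - \left(\left(31 + 22 \left(-12\right)\right) + \left(-830 + 762\right)\right) 2838 = 2133 - \left(\left(31 - 264\right) - 68\right) 2838 = 2133 - \left(-233 - 68\right) 2838 = 2133 - \left(-301\right) 2838 = 2133 - -854238 = 2133 + 854238 = 856371$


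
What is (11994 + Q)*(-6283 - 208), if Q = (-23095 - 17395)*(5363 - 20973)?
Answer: -4102707262954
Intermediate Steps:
Q = 632048900 (Q = -40490*(-15610) = 632048900)
(11994 + Q)*(-6283 - 208) = (11994 + 632048900)*(-6283 - 208) = 632060894*(-6491) = -4102707262954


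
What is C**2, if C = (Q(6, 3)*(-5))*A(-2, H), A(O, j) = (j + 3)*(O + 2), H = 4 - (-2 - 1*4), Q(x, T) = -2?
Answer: 0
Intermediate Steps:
H = 10 (H = 4 - (-2 - 4) = 4 - 1*(-6) = 4 + 6 = 10)
A(O, j) = (2 + O)*(3 + j) (A(O, j) = (3 + j)*(2 + O) = (2 + O)*(3 + j))
C = 0 (C = (-2*(-5))*(6 + 2*10 + 3*(-2) - 2*10) = 10*(6 + 20 - 6 - 20) = 10*0 = 0)
C**2 = 0**2 = 0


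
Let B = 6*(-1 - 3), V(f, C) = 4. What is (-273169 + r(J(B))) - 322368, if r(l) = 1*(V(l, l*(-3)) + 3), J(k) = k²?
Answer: -595530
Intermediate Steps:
B = -24 (B = 6*(-4) = -24)
r(l) = 7 (r(l) = 1*(4 + 3) = 1*7 = 7)
(-273169 + r(J(B))) - 322368 = (-273169 + 7) - 322368 = -273162 - 322368 = -595530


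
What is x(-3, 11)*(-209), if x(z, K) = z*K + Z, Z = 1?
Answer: 6688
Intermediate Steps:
x(z, K) = 1 + K*z (x(z, K) = z*K + 1 = K*z + 1 = 1 + K*z)
x(-3, 11)*(-209) = (1 + 11*(-3))*(-209) = (1 - 33)*(-209) = -32*(-209) = 6688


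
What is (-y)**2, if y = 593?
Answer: 351649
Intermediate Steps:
(-y)**2 = (-1*593)**2 = (-593)**2 = 351649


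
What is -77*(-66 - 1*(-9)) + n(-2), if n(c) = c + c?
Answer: 4385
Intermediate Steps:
n(c) = 2*c
-77*(-66 - 1*(-9)) + n(-2) = -77*(-66 - 1*(-9)) + 2*(-2) = -77*(-66 + 9) - 4 = -77*(-57) - 4 = 4389 - 4 = 4385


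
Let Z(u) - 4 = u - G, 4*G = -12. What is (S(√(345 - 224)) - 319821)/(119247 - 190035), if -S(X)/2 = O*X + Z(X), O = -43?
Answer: 318911/70788 ≈ 4.5052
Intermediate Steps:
G = -3 (G = (¼)*(-12) = -3)
Z(u) = 7 + u (Z(u) = 4 + (u - 1*(-3)) = 4 + (u + 3) = 4 + (3 + u) = 7 + u)
S(X) = -14 + 84*X (S(X) = -2*(-43*X + (7 + X)) = -2*(7 - 42*X) = -14 + 84*X)
(S(√(345 - 224)) - 319821)/(119247 - 190035) = ((-14 + 84*√(345 - 224)) - 319821)/(119247 - 190035) = ((-14 + 84*√121) - 319821)/(-70788) = ((-14 + 84*11) - 319821)*(-1/70788) = ((-14 + 924) - 319821)*(-1/70788) = (910 - 319821)*(-1/70788) = -318911*(-1/70788) = 318911/70788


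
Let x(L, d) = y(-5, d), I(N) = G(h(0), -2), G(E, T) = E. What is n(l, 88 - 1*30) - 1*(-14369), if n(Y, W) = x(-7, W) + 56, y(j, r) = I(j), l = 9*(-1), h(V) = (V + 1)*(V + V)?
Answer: 14425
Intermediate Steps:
h(V) = 2*V*(1 + V) (h(V) = (1 + V)*(2*V) = 2*V*(1 + V))
l = -9
I(N) = 0 (I(N) = 2*0*(1 + 0) = 2*0*1 = 0)
y(j, r) = 0
x(L, d) = 0
n(Y, W) = 56 (n(Y, W) = 0 + 56 = 56)
n(l, 88 - 1*30) - 1*(-14369) = 56 - 1*(-14369) = 56 + 14369 = 14425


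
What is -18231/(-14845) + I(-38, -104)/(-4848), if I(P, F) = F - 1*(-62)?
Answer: 14834563/11994760 ≈ 1.2368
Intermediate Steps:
I(P, F) = 62 + F (I(P, F) = F + 62 = 62 + F)
-18231/(-14845) + I(-38, -104)/(-4848) = -18231/(-14845) + (62 - 104)/(-4848) = -18231*(-1/14845) - 42*(-1/4848) = 18231/14845 + 7/808 = 14834563/11994760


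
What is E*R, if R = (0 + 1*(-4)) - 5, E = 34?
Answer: -306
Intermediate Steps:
R = -9 (R = (0 - 4) - 5 = -4 - 5 = -9)
E*R = 34*(-9) = -306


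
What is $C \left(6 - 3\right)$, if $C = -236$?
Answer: $-708$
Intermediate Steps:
$C \left(6 - 3\right) = - 236 \left(6 - 3\right) = \left(-236\right) 3 = -708$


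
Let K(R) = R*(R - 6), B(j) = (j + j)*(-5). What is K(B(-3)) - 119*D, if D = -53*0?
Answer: 720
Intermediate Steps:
B(j) = -10*j (B(j) = (2*j)*(-5) = -10*j)
D = 0
K(R) = R*(-6 + R)
K(B(-3)) - 119*D = (-10*(-3))*(-6 - 10*(-3)) - 119*0 = 30*(-6 + 30) + 0 = 30*24 + 0 = 720 + 0 = 720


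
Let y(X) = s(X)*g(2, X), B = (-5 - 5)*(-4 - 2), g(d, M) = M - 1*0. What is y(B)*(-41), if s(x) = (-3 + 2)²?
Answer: -2460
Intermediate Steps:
g(d, M) = M (g(d, M) = M + 0 = M)
s(x) = 1 (s(x) = (-1)² = 1)
B = 60 (B = -10*(-6) = 60)
y(X) = X (y(X) = 1*X = X)
y(B)*(-41) = 60*(-41) = -2460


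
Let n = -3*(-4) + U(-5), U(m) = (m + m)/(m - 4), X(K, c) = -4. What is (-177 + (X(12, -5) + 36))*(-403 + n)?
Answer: 508805/9 ≈ 56534.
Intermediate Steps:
U(m) = 2*m/(-4 + m) (U(m) = (2*m)/(-4 + m) = 2*m/(-4 + m))
n = 118/9 (n = -3*(-4) + 2*(-5)/(-4 - 5) = 12 + 2*(-5)/(-9) = 12 + 2*(-5)*(-⅑) = 12 + 10/9 = 118/9 ≈ 13.111)
(-177 + (X(12, -5) + 36))*(-403 + n) = (-177 + (-4 + 36))*(-403 + 118/9) = (-177 + 32)*(-3509/9) = -145*(-3509/9) = 508805/9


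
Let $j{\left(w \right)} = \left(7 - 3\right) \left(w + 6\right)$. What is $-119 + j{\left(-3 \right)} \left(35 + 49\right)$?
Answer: $889$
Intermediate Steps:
$j{\left(w \right)} = 24 + 4 w$ ($j{\left(w \right)} = 4 \left(6 + w\right) = 24 + 4 w$)
$-119 + j{\left(-3 \right)} \left(35 + 49\right) = -119 + \left(24 + 4 \left(-3\right)\right) \left(35 + 49\right) = -119 + \left(24 - 12\right) 84 = -119 + 12 \cdot 84 = -119 + 1008 = 889$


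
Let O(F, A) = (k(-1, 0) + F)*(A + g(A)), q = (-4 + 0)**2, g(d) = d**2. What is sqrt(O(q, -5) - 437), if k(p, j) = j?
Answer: 3*I*sqrt(13) ≈ 10.817*I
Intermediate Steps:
q = 16 (q = (-4)**2 = 16)
O(F, A) = F*(A + A**2) (O(F, A) = (0 + F)*(A + A**2) = F*(A + A**2))
sqrt(O(q, -5) - 437) = sqrt(-5*16*(1 - 5) - 437) = sqrt(-5*16*(-4) - 437) = sqrt(320 - 437) = sqrt(-117) = 3*I*sqrt(13)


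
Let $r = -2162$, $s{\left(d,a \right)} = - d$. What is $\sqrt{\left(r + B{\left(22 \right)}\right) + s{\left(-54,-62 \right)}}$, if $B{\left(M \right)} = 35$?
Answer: $i \sqrt{2073} \approx 45.53 i$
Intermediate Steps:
$\sqrt{\left(r + B{\left(22 \right)}\right) + s{\left(-54,-62 \right)}} = \sqrt{\left(-2162 + 35\right) - -54} = \sqrt{-2127 + 54} = \sqrt{-2073} = i \sqrt{2073}$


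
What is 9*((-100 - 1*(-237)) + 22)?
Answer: 1431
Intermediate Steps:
9*((-100 - 1*(-237)) + 22) = 9*((-100 + 237) + 22) = 9*(137 + 22) = 9*159 = 1431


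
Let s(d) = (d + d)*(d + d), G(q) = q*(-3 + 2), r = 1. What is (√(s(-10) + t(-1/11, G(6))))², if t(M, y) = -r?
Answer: 399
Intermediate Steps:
G(q) = -q (G(q) = q*(-1) = -q)
t(M, y) = -1 (t(M, y) = -1*1 = -1)
s(d) = 4*d² (s(d) = (2*d)*(2*d) = 4*d²)
(√(s(-10) + t(-1/11, G(6))))² = (√(4*(-10)² - 1))² = (√(4*100 - 1))² = (√(400 - 1))² = (√399)² = 399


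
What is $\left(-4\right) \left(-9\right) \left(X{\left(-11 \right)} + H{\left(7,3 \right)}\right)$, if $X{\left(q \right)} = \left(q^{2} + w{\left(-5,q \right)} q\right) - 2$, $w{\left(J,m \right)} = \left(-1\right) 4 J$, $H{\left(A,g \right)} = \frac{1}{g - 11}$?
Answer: $- \frac{7281}{2} \approx -3640.5$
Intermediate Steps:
$H{\left(A,g \right)} = \frac{1}{-11 + g}$
$w{\left(J,m \right)} = - 4 J$
$X{\left(q \right)} = -2 + q^{2} + 20 q$ ($X{\left(q \right)} = \left(q^{2} + \left(-4\right) \left(-5\right) q\right) - 2 = \left(q^{2} + 20 q\right) - 2 = -2 + q^{2} + 20 q$)
$\left(-4\right) \left(-9\right) \left(X{\left(-11 \right)} + H{\left(7,3 \right)}\right) = \left(-4\right) \left(-9\right) \left(\left(-2 + \left(-11\right)^{2} + 20 \left(-11\right)\right) + \frac{1}{-11 + 3}\right) = 36 \left(\left(-2 + 121 - 220\right) + \frac{1}{-8}\right) = 36 \left(-101 - \frac{1}{8}\right) = 36 \left(- \frac{809}{8}\right) = - \frac{7281}{2}$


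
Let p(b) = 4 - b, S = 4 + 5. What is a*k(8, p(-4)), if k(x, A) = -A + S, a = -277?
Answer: -277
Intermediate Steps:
S = 9
k(x, A) = 9 - A (k(x, A) = -A + 9 = 9 - A)
a*k(8, p(-4)) = -277*(9 - (4 - 1*(-4))) = -277*(9 - (4 + 4)) = -277*(9 - 1*8) = -277*(9 - 8) = -277*1 = -277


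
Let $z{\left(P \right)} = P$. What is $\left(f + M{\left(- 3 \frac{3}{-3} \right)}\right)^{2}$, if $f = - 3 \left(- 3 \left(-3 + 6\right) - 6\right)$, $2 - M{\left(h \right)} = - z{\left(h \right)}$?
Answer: $2500$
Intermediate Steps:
$M{\left(h \right)} = 2 + h$ ($M{\left(h \right)} = 2 - - h = 2 + h$)
$f = 45$ ($f = - 3 \left(\left(-3\right) 3 - 6\right) = - 3 \left(-9 - 6\right) = \left(-3\right) \left(-15\right) = 45$)
$\left(f + M{\left(- 3 \frac{3}{-3} \right)}\right)^{2} = \left(45 - \left(-2 + 3 \frac{3}{-3}\right)\right)^{2} = \left(45 - \left(-2 + 3 \cdot 3 \left(- \frac{1}{3}\right)\right)\right)^{2} = \left(45 + \left(2 - -3\right)\right)^{2} = \left(45 + \left(2 + 3\right)\right)^{2} = \left(45 + 5\right)^{2} = 50^{2} = 2500$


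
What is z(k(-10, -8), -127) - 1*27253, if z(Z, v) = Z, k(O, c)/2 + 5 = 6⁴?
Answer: -24671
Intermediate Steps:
k(O, c) = 2582 (k(O, c) = -10 + 2*6⁴ = -10 + 2*1296 = -10 + 2592 = 2582)
z(k(-10, -8), -127) - 1*27253 = 2582 - 1*27253 = 2582 - 27253 = -24671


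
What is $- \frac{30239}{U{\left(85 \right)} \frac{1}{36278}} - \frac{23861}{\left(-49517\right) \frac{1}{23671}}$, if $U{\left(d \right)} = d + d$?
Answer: $- \frac{1594842580066}{247585} \approx -6.4416 \cdot 10^{6}$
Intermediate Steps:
$U{\left(d \right)} = 2 d$
$- \frac{30239}{U{\left(85 \right)} \frac{1}{36278}} - \frac{23861}{\left(-49517\right) \frac{1}{23671}} = - \frac{30239}{2 \cdot 85 \cdot \frac{1}{36278}} - \frac{23861}{\left(-49517\right) \frac{1}{23671}} = - \frac{30239}{170 \cdot \frac{1}{36278}} - \frac{23861}{\left(-49517\right) \frac{1}{23671}} = - \frac{30239}{\frac{5}{1067}} - \frac{23861}{- \frac{49517}{23671}} = \left(-30239\right) \frac{1067}{5} - - \frac{564813731}{49517} = - \frac{32265013}{5} + \frac{564813731}{49517} = - \frac{1594842580066}{247585}$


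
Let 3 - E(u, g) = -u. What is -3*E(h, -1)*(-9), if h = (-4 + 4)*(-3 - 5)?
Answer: 81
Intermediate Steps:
h = 0 (h = 0*(-8) = 0)
E(u, g) = 3 + u (E(u, g) = 3 - (-1)*u = 3 + u)
-3*E(h, -1)*(-9) = -3*(3 + 0)*(-9) = -3*3*(-9) = -9*(-9) = 81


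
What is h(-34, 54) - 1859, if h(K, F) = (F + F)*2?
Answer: -1643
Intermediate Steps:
h(K, F) = 4*F (h(K, F) = (2*F)*2 = 4*F)
h(-34, 54) - 1859 = 4*54 - 1859 = 216 - 1859 = -1643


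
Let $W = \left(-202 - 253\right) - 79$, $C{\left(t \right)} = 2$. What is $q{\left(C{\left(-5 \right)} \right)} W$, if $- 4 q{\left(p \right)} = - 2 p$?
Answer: $-534$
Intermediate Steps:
$q{\left(p \right)} = \frac{p}{2}$ ($q{\left(p \right)} = - \frac{\left(-2\right) p}{4} = \frac{p}{2}$)
$W = -534$ ($W = -455 - 79 = -534$)
$q{\left(C{\left(-5 \right)} \right)} W = \frac{1}{2} \cdot 2 \left(-534\right) = 1 \left(-534\right) = -534$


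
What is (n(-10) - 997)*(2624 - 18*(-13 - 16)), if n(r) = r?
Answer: -3168022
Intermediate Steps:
(n(-10) - 997)*(2624 - 18*(-13 - 16)) = (-10 - 997)*(2624 - 18*(-13 - 16)) = -1007*(2624 - 18*(-29)) = -1007*(2624 + 522) = -1007*3146 = -3168022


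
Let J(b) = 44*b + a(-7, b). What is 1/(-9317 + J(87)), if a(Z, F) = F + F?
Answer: -1/5315 ≈ -0.00018815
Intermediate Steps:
a(Z, F) = 2*F
J(b) = 46*b (J(b) = 44*b + 2*b = 46*b)
1/(-9317 + J(87)) = 1/(-9317 + 46*87) = 1/(-9317 + 4002) = 1/(-5315) = -1/5315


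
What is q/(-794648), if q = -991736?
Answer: 123967/99331 ≈ 1.2480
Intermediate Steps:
q/(-794648) = -991736/(-794648) = -991736*(-1/794648) = 123967/99331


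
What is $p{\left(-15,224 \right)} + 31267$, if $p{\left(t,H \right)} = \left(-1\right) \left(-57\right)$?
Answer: $31324$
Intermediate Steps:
$p{\left(t,H \right)} = 57$
$p{\left(-15,224 \right)} + 31267 = 57 + 31267 = 31324$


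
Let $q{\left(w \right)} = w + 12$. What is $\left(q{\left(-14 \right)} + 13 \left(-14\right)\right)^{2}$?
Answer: $33856$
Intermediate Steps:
$q{\left(w \right)} = 12 + w$
$\left(q{\left(-14 \right)} + 13 \left(-14\right)\right)^{2} = \left(\left(12 - 14\right) + 13 \left(-14\right)\right)^{2} = \left(-2 - 182\right)^{2} = \left(-184\right)^{2} = 33856$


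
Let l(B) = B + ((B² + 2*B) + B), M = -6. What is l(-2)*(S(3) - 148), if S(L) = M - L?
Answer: 628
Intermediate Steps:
S(L) = -6 - L
l(B) = B² + 4*B (l(B) = B + (B² + 3*B) = B² + 4*B)
l(-2)*(S(3) - 148) = (-2*(4 - 2))*((-6 - 1*3) - 148) = (-2*2)*((-6 - 3) - 148) = -4*(-9 - 148) = -4*(-157) = 628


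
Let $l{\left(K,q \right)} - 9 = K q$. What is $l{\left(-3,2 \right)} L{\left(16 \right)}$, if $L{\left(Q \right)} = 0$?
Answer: $0$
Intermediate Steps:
$l{\left(K,q \right)} = 9 + K q$
$l{\left(-3,2 \right)} L{\left(16 \right)} = \left(9 - 6\right) 0 = 3 \cdot 0 = 0$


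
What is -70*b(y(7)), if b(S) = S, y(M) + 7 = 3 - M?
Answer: 770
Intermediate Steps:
y(M) = -4 - M (y(M) = -7 + (3 - M) = -4 - M)
-70*b(y(7)) = -70*(-4 - 1*7) = -70*(-4 - 7) = -70*(-11) = 770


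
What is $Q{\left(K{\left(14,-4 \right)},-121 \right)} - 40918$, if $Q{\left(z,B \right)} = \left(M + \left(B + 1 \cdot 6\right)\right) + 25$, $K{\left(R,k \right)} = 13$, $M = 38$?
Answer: $-40970$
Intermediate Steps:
$Q{\left(z,B \right)} = 69 + B$ ($Q{\left(z,B \right)} = \left(38 + \left(B + 1 \cdot 6\right)\right) + 25 = \left(38 + \left(B + 6\right)\right) + 25 = \left(38 + \left(6 + B\right)\right) + 25 = \left(44 + B\right) + 25 = 69 + B$)
$Q{\left(K{\left(14,-4 \right)},-121 \right)} - 40918 = \left(69 - 121\right) - 40918 = -52 - 40918 = -40970$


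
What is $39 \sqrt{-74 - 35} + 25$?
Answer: $25 + 39 i \sqrt{109} \approx 25.0 + 407.17 i$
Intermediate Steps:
$39 \sqrt{-74 - 35} + 25 = 39 \sqrt{-109} + 25 = 39 i \sqrt{109} + 25 = 25 + 39 i \sqrt{109}$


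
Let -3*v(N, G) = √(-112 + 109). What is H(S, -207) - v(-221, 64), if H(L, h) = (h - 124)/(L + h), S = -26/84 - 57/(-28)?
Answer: 27804/17243 + I*√3/3 ≈ 1.6125 + 0.57735*I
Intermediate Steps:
v(N, G) = -I*√3/3 (v(N, G) = -√(-112 + 109)/3 = -I*√3/3)
S = 145/84 (S = -26*1/84 - 57*(-1/28) = -13/42 + 57/28 = 145/84 ≈ 1.7262)
H(L, h) = (-124 + h)/(L + h)
H(S, -207) - v(-221, 64) = (-124 - 207)/(145/84 - 207) - (-1)*I*√3/3 = -331/(-17243/84) + I*√3/3 = -84/17243*(-331) + I*√3/3 = 27804/17243 + I*√3/3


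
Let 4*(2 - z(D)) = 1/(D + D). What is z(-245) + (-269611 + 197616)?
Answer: -141106279/1960 ≈ -71993.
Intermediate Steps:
z(D) = 2 - 1/(8*D) (z(D) = 2 - 1/(4*(D + D)) = 2 - 1/(2*D)/4 = 2 - 1/(8*D))
z(-245) + (-269611 + 197616) = (2 - ⅛/(-245)) + (-269611 + 197616) = (2 - ⅛*(-1/245)) - 71995 = (2 + 1/1960) - 71995 = 3921/1960 - 71995 = -141106279/1960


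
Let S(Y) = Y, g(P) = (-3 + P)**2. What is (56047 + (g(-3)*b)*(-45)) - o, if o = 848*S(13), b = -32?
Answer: 96863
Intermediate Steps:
o = 11024 (o = 848*13 = 11024)
(56047 + (g(-3)*b)*(-45)) - o = (56047 + ((-3 - 3)**2*(-32))*(-45)) - 1*11024 = (56047 + ((-6)**2*(-32))*(-45)) - 11024 = (56047 + (36*(-32))*(-45)) - 11024 = (56047 - 1152*(-45)) - 11024 = (56047 + 51840) - 11024 = 107887 - 11024 = 96863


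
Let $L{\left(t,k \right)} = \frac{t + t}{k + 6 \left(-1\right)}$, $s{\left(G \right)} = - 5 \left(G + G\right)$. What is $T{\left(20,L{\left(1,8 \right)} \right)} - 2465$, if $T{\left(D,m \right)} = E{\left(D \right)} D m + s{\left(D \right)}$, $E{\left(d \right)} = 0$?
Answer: $-2665$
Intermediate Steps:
$s{\left(G \right)} = - 10 G$ ($s{\left(G \right)} = - 5 \cdot 2 G = - 10 G$)
$L{\left(t,k \right)} = \frac{2 t}{-6 + k}$ ($L{\left(t,k \right)} = \frac{2 t}{k - 6} = \frac{2 t}{-6 + k}$)
$T{\left(D,m \right)} = - 10 D$ ($T{\left(D,m \right)} = 0 D m - 10 D = 0 m - 10 D = 0 - 10 D = - 10 D$)
$T{\left(20,L{\left(1,8 \right)} \right)} - 2465 = \left(-10\right) 20 - 2465 = -200 - 2465 = -2665$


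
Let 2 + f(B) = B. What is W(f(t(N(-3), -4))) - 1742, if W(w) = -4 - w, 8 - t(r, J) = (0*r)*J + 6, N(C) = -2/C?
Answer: -1746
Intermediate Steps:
t(r, J) = 2 (t(r, J) = 8 - ((0*r)*J + 6) = 8 - (0*J + 6) = 8 - (0 + 6) = 8 - 1*6 = 8 - 6 = 2)
f(B) = -2 + B
W(f(t(N(-3), -4))) - 1742 = (-4 - (-2 + 2)) - 1742 = (-4 - 1*0) - 1742 = (-4 + 0) - 1742 = -4 - 1742 = -1746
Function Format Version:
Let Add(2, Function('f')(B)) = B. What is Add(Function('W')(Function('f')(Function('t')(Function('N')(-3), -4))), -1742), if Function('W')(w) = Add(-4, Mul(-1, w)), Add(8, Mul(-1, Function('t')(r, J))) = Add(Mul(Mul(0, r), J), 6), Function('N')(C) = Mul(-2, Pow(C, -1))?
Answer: -1746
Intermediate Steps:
Function('t')(r, J) = 2 (Function('t')(r, J) = Add(8, Mul(-1, Add(Mul(Mul(0, r), J), 6))) = Add(8, Mul(-1, Add(Mul(0, J), 6))) = Add(8, Mul(-1, Add(0, 6))) = Add(8, Mul(-1, 6)) = Add(8, -6) = 2)
Function('f')(B) = Add(-2, B)
Add(Function('W')(Function('f')(Function('t')(Function('N')(-3), -4))), -1742) = Add(Add(-4, Mul(-1, Add(-2, 2))), -1742) = Add(Add(-4, Mul(-1, 0)), -1742) = Add(Add(-4, 0), -1742) = Add(-4, -1742) = -1746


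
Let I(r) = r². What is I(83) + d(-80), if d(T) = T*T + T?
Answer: 13209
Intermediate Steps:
d(T) = T + T² (d(T) = T² + T = T + T²)
I(83) + d(-80) = 83² - 80*(1 - 80) = 6889 - 80*(-79) = 6889 + 6320 = 13209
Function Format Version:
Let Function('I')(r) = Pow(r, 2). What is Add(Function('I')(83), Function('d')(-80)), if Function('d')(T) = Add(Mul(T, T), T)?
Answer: 13209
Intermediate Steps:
Function('d')(T) = Add(T, Pow(T, 2)) (Function('d')(T) = Add(Pow(T, 2), T) = Add(T, Pow(T, 2)))
Add(Function('I')(83), Function('d')(-80)) = Add(Pow(83, 2), Mul(-80, Add(1, -80))) = Add(6889, Mul(-80, -79)) = Add(6889, 6320) = 13209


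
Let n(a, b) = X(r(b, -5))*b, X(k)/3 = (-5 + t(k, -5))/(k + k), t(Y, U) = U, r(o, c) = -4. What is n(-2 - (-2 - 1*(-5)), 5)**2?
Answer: 5625/16 ≈ 351.56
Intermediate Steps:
X(k) = -15/k (X(k) = 3*((-5 - 5)/(k + k)) = 3*(-10*1/(2*k)) = 3*(-5/k) = -15/k)
n(a, b) = 15*b/4 (n(a, b) = (-15/(-4))*b = (-15*(-1/4))*b = 15*b/4)
n(-2 - (-2 - 1*(-5)), 5)**2 = ((15/4)*5)**2 = (75/4)**2 = 5625/16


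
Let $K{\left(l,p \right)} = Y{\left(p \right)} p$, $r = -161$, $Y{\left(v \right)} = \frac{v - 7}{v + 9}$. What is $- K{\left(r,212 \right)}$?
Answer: $- \frac{43460}{221} \approx -196.65$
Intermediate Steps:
$Y{\left(v \right)} = \frac{-7 + v}{9 + v}$
$K{\left(l,p \right)} = \frac{p \left(-7 + p\right)}{9 + p}$ ($K{\left(l,p \right)} = \frac{-7 + p}{9 + p} p = \frac{p \left(-7 + p\right)}{9 + p}$)
$- K{\left(r,212 \right)} = - \frac{212 \left(-7 + 212\right)}{9 + 212} = - \frac{212 \cdot 205}{221} = \left(-1\right) \frac{43460}{221} = - \frac{43460}{221}$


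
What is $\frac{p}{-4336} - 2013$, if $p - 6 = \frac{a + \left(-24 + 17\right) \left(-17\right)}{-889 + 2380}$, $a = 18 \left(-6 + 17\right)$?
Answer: $- \frac{13014005951}{6464976} \approx -2013.0$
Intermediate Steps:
$a = 198$ ($a = 18 \cdot 11 = 198$)
$p = \frac{9263}{1491}$ ($p = 6 + \frac{198 + \left(-24 + 17\right) \left(-17\right)}{-889 + 2380} = 6 + \frac{198 - -119}{1491} = 6 + \left(198 + 119\right) \frac{1}{1491} = 6 + 317 \cdot \frac{1}{1491} = 6 + \frac{317}{1491} = \frac{9263}{1491} \approx 6.2126$)
$\frac{p}{-4336} - 2013 = \frac{9263}{1491 \left(-4336\right)} - 2013 = \frac{9263}{1491} \left(- \frac{1}{4336}\right) - 2013 = - \frac{9263}{6464976} - 2013 = - \frac{13014005951}{6464976}$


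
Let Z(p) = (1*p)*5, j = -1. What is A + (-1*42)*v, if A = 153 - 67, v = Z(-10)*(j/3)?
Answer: -614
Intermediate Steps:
Z(p) = 5*p (Z(p) = p*5 = 5*p)
v = 50/3 (v = (5*(-10))*(-1/3) = -(-50)/3 = -50*(-⅓) = 50/3 ≈ 16.667)
A = 86
A + (-1*42)*v = 86 - 1*42*(50/3) = 86 - 42*50/3 = 86 - 700 = -614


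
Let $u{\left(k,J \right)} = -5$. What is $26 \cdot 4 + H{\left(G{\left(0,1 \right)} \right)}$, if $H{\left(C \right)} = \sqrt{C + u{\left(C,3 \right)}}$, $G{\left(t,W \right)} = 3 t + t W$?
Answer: $104 + i \sqrt{5} \approx 104.0 + 2.2361 i$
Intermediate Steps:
$G{\left(t,W \right)} = 3 t + W t$
$H{\left(C \right)} = \sqrt{-5 + C}$ ($H{\left(C \right)} = \sqrt{C - 5} = \sqrt{-5 + C}$)
$26 \cdot 4 + H{\left(G{\left(0,1 \right)} \right)} = 26 \cdot 4 + \sqrt{-5 + 0 \left(3 + 1\right)} = 104 + \sqrt{-5 + 0 \cdot 4} = 104 + \sqrt{-5 + 0} = 104 + \sqrt{-5} = 104 + i \sqrt{5}$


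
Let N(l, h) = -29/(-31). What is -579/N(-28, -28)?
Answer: -17949/29 ≈ -618.93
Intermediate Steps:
N(l, h) = 29/31 (N(l, h) = -29*(-1/31) = 29/31)
-579/N(-28, -28) = -579/29/31 = -579*31/29 = -17949/29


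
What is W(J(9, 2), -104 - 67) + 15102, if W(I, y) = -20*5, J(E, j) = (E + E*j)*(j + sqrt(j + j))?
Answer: 15002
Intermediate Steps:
J(E, j) = (E + E*j)*(j + sqrt(2)*sqrt(j)) (J(E, j) = (E + E*j)*(j + sqrt(2*j)) = (E + E*j)*(j + sqrt(2)*sqrt(j)))
W(I, y) = -100
W(J(9, 2), -104 - 67) + 15102 = -100 + 15102 = 15002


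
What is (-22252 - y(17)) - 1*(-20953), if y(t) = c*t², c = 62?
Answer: -19217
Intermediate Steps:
y(t) = 62*t²
(-22252 - y(17)) - 1*(-20953) = (-22252 - 62*17²) - 1*(-20953) = (-22252 - 62*289) + 20953 = (-22252 - 1*17918) + 20953 = (-22252 - 17918) + 20953 = -40170 + 20953 = -19217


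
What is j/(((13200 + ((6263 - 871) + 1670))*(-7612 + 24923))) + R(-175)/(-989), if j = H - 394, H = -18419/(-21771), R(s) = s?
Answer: 190906230650965/1078899760719594 ≈ 0.17695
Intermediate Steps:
H = 18419/21771 (H = -18419*(-1/21771) = 18419/21771 ≈ 0.84603)
j = -8559355/21771 (j = 18419/21771 - 394 = -8559355/21771 ≈ -393.15)
j/(((13200 + ((6263 - 871) + 1670))*(-7612 + 24923))) + R(-175)/(-989) = -8559355*1/((-7612 + 24923)*(13200 + ((6263 - 871) + 1670)))/21771 - 175/(-989) = -8559355*1/(17311*(13200 + (5392 + 1670)))/21771 - 175*(-1/989) = -8559355*1/(17311*(13200 + 7062))/21771 + 175/989 = -8559355/(21771*(20262*17311)) + 175/989 = -8559355/21771/350755482 + 175/989 = -8559355/21771*1/350755482 + 175/989 = -1222765/1090899656946 + 175/989 = 190906230650965/1078899760719594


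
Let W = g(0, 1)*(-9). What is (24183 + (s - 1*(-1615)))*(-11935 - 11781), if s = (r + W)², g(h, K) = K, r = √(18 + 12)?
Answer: -614457844 + 426888*√30 ≈ -6.1212e+8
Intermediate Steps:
r = √30 ≈ 5.4772
W = -9 (W = 1*(-9) = -9)
s = (-9 + √30)² (s = (√30 - 9)² = (-9 + √30)² ≈ 12.410)
(24183 + (s - 1*(-1615)))*(-11935 - 11781) = (24183 + ((9 - √30)² - 1*(-1615)))*(-11935 - 11781) = (24183 + ((9 - √30)² + 1615))*(-23716) = (24183 + (1615 + (9 - √30)²))*(-23716) = (25798 + (9 - √30)²)*(-23716) = -611825368 - 23716*(9 - √30)²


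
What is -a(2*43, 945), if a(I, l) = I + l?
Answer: -1031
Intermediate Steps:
-a(2*43, 945) = -(2*43 + 945) = -(86 + 945) = -1*1031 = -1031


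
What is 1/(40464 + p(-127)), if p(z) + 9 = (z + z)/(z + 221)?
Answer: 47/1901258 ≈ 2.4720e-5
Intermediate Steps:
p(z) = -9 + 2*z/(221 + z) (p(z) = -9 + (z + z)/(z + 221) = -9 + (2*z)/(221 + z) = -9 + 2*z/(221 + z))
1/(40464 + p(-127)) = 1/(40464 + (-1989 - 7*(-127))/(221 - 127)) = 1/(40464 + (-1989 + 889)/94) = 1/(40464 + (1/94)*(-1100)) = 1/(40464 - 550/47) = 1/(1901258/47) = 47/1901258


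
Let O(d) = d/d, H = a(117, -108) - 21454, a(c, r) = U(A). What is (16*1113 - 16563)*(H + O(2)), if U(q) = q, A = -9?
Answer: -26720190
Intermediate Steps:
a(c, r) = -9
H = -21463 (H = -9 - 21454 = -21463)
O(d) = 1
(16*1113 - 16563)*(H + O(2)) = (16*1113 - 16563)*(-21463 + 1) = (17808 - 16563)*(-21462) = 1245*(-21462) = -26720190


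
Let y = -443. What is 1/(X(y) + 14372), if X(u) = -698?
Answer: 1/13674 ≈ 7.3132e-5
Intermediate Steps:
1/(X(y) + 14372) = 1/(-698 + 14372) = 1/13674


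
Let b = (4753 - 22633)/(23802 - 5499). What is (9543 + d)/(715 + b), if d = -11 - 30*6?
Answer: 57056552/4356255 ≈ 13.098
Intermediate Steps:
b = -5960/6101 (b = -17880/18303 = -17880*1/18303 = -5960/6101 ≈ -0.97689)
d = -191 (d = -11 - 180 = -191)
(9543 + d)/(715 + b) = (9543 - 191)/(715 - 5960/6101) = 9352/(4356255/6101) = 9352*(6101/4356255) = 57056552/4356255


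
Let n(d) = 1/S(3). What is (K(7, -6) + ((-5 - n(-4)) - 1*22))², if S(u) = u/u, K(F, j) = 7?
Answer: 441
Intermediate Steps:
S(u) = 1
n(d) = 1 (n(d) = 1/1 = 1)
(K(7, -6) + ((-5 - n(-4)) - 1*22))² = (7 + ((-5 - 1*1) - 1*22))² = (7 + ((-5 - 1) - 22))² = (7 + (-6 - 22))² = (7 - 28)² = (-21)² = 441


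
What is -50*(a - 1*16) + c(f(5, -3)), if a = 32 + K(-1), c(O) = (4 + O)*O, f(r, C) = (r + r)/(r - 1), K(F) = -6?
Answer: -1935/4 ≈ -483.75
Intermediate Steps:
f(r, C) = 2*r/(-1 + r) (f(r, C) = (2*r)/(-1 + r) = 2*r/(-1 + r))
c(O) = O*(4 + O)
a = 26 (a = 32 - 6 = 26)
-50*(a - 1*16) + c(f(5, -3)) = -50*(26 - 1*16) + (2*5/(-1 + 5))*(4 + 2*5/(-1 + 5)) = -50*(26 - 16) + (2*5/4)*(4 + 2*5/4) = -50*10 + (2*5*(¼))*(4 + 2*5*(¼)) = -500 + 5*(4 + 5/2)/2 = -500 + (5/2)*(13/2) = -500 + 65/4 = -1935/4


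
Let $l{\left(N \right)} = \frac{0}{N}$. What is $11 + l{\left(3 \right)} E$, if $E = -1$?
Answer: $11$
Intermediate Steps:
$l{\left(N \right)} = 0$
$11 + l{\left(3 \right)} E = 11 + 0 \left(-1\right) = 11 + 0 = 11$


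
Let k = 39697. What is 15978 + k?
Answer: 55675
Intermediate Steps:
15978 + k = 15978 + 39697 = 55675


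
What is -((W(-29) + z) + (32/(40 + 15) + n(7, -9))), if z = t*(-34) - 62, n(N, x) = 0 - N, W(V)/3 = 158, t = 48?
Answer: 67453/55 ≈ 1226.4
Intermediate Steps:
W(V) = 474 (W(V) = 3*158 = 474)
n(N, x) = -N
z = -1694 (z = 48*(-34) - 62 = -1632 - 62 = -1694)
-((W(-29) + z) + (32/(40 + 15) + n(7, -9))) = -((474 - 1694) + (32/(40 + 15) - 1*7)) = -(-1220 + (32/55 - 7)) = -(-1220 - 353/55) = -1*(-67453/55) = 67453/55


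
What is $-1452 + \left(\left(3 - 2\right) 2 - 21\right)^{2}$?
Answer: $-1091$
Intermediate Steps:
$-1452 + \left(\left(3 - 2\right) 2 - 21\right)^{2} = -1452 + \left(1 \cdot 2 - 21\right)^{2} = -1452 + \left(2 - 21\right)^{2} = -1452 + \left(-19\right)^{2} = -1452 + 361 = -1091$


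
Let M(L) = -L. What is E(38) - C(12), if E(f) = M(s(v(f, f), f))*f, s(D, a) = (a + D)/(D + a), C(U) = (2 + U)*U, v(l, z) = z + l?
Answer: -206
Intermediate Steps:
v(l, z) = l + z
C(U) = U*(2 + U)
s(D, a) = 1 (s(D, a) = (D + a)/(D + a) = 1)
E(f) = -f (E(f) = (-1*1)*f = -f)
E(38) - C(12) = -1*38 - 12*(2 + 12) = -38 - 12*14 = -38 - 1*168 = -38 - 168 = -206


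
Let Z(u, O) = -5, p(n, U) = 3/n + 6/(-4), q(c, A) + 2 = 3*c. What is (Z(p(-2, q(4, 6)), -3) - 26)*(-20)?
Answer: 620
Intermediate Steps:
q(c, A) = -2 + 3*c
p(n, U) = -3/2 + 3/n (p(n, U) = 3/n + 6*(-1/4) = 3/n - 3/2 = -3/2 + 3/n)
(Z(p(-2, q(4, 6)), -3) - 26)*(-20) = (-5 - 26)*(-20) = -31*(-20) = 620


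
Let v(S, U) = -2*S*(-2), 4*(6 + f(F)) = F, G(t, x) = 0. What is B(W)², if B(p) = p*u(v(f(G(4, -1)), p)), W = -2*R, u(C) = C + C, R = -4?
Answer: 147456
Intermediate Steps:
f(F) = -6 + F/4
v(S, U) = 4*S
u(C) = 2*C
W = 8 (W = -2*(-4) = 8)
B(p) = -48*p (B(p) = p*(2*(4*(-6 + (¼)*0))) = p*(2*(4*(-6 + 0))) = p*(2*(4*(-6))) = p*(2*(-24)) = p*(-48) = -48*p)
B(W)² = (-48*8)² = (-384)² = 147456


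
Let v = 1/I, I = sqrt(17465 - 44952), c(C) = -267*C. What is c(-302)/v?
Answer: 80634*I*sqrt(27487) ≈ 1.3368e+7*I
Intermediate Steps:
I = I*sqrt(27487) (I = sqrt(-27487) = I*sqrt(27487) ≈ 165.79*I)
v = -I*sqrt(27487)/27487 (v = 1/(I*sqrt(27487)) = -I*sqrt(27487)/27487 ≈ -0.0060317*I)
c(-302)/v = (-267*(-302))/((-I*sqrt(27487)/27487)) = 80634*(I*sqrt(27487)) = 80634*I*sqrt(27487)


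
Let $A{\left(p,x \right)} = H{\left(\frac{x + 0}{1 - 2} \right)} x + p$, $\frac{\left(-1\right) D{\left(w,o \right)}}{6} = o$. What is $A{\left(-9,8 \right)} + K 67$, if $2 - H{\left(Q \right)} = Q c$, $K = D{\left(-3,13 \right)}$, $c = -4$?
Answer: $-5475$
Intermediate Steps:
$D{\left(w,o \right)} = - 6 o$
$K = -78$ ($K = \left(-6\right) 13 = -78$)
$H{\left(Q \right)} = 2 + 4 Q$ ($H{\left(Q \right)} = 2 - Q \left(-4\right) = 2 - - 4 Q = 2 + 4 Q$)
$A{\left(p,x \right)} = p + x \left(2 - 4 x\right)$ ($A{\left(p,x \right)} = \left(2 + 4 \frac{x + 0}{1 - 2}\right) x + p = \left(2 + 4 \frac{x}{-1}\right) x + p = \left(2 + 4 x \left(-1\right)\right) x + p = \left(2 + 4 \left(- x\right)\right) x + p = \left(2 - 4 x\right) x + p = x \left(2 - 4 x\right) + p = p + x \left(2 - 4 x\right)$)
$A{\left(-9,8 \right)} + K 67 = \left(-9 - 16 \left(-1 + 2 \cdot 8\right)\right) - 5226 = \left(-9 - 16 \left(-1 + 16\right)\right) - 5226 = \left(-9 - 16 \cdot 15\right) - 5226 = \left(-9 - 240\right) - 5226 = -249 - 5226 = -5475$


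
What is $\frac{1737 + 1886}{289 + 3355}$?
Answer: $\frac{3623}{3644} \approx 0.99424$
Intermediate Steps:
$\frac{1737 + 1886}{289 + 3355} = \frac{3623}{3644}$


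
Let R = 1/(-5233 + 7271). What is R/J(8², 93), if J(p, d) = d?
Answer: 1/189534 ≈ 5.2761e-6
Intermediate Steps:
R = 1/2038 ≈ 0.00049068
R/J(8², 93) = (1/2038)/93 = (1/2038)*(1/93) = 1/189534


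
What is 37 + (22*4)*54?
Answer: 4789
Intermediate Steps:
37 + (22*4)*54 = 37 + 88*54 = 37 + 4752 = 4789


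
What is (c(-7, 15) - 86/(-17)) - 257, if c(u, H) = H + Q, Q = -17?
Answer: -4317/17 ≈ -253.94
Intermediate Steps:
c(u, H) = -17 + H (c(u, H) = H - 17 = -17 + H)
(c(-7, 15) - 86/(-17)) - 257 = ((-17 + 15) - 86/(-17)) - 257 = (-2 - 86*(-1/17)) - 257 = (-2 + 86/17) - 257 = 52/17 - 257 = -4317/17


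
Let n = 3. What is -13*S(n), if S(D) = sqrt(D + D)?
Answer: -13*sqrt(6) ≈ -31.843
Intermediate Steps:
S(D) = sqrt(2)*sqrt(D) (S(D) = sqrt(2*D) = sqrt(2)*sqrt(D))
-13*S(n) = -13*sqrt(2)*sqrt(3) = -13*sqrt(6)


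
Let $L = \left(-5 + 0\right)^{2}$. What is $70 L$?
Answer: $1750$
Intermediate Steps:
$L = 25$ ($L = \left(-5\right)^{2} = 25$)
$70 L = 70 \cdot 25 = 1750$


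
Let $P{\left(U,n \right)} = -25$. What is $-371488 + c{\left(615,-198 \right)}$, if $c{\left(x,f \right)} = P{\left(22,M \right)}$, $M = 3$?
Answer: $-371513$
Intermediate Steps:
$c{\left(x,f \right)} = -25$
$-371488 + c{\left(615,-198 \right)} = -371488 - 25 = -371513$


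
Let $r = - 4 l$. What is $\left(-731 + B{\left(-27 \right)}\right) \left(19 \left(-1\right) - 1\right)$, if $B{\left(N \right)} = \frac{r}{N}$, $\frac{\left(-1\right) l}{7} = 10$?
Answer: $\frac{400340}{27} \approx 14827.0$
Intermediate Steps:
$l = -70$ ($l = \left(-7\right) 10 = -70$)
$r = 280$ ($r = \left(-4\right) \left(-70\right) = 280$)
$B{\left(N \right)} = \frac{280}{N}$
$\left(-731 + B{\left(-27 \right)}\right) \left(19 \left(-1\right) - 1\right) = \left(-731 + \frac{280}{-27}\right) \left(19 \left(-1\right) - 1\right) = \left(-731 + 280 \left(- \frac{1}{27}\right)\right) \left(-19 - 1\right) = \left(-731 - \frac{280}{27}\right) \left(-20\right) = \left(- \frac{20017}{27}\right) \left(-20\right) = \frac{400340}{27}$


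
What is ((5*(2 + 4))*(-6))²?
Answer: 32400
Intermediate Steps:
((5*(2 + 4))*(-6))² = ((5*6)*(-6))² = (30*(-6))² = (-180)² = 32400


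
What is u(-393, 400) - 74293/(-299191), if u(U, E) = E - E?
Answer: 74293/299191 ≈ 0.24831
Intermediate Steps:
u(U, E) = 0
u(-393, 400) - 74293/(-299191) = 0 - 74293/(-299191) = 0 - 74293*(-1)/299191 = 0 - 1*(-74293/299191) = 0 + 74293/299191 = 74293/299191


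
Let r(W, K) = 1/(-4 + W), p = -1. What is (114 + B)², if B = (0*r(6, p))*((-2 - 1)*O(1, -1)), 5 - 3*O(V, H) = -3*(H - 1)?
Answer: 12996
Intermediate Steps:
O(V, H) = ⅔ + H (O(V, H) = 5/3 - (-1)*(H - 1) = 5/3 - (-1)*(-1 + H) = 5/3 - (3 - 3*H)/3 = 5/3 + (-1 + H) = ⅔ + H)
B = 0 (B = (0/(-4 + 6))*((-2 - 1)*(⅔ - 1)) = (0/2)*(-3*(-⅓)) = (0*(½))*1 = 0*1 = 0)
(114 + B)² = (114 + 0)² = 114² = 12996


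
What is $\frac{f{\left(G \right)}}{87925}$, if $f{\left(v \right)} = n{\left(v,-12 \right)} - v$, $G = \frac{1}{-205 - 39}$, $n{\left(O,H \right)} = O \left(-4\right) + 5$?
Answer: $\frac{49}{858148} \approx 5.71 \cdot 10^{-5}$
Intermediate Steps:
$n{\left(O,H \right)} = 5 - 4 O$ ($n{\left(O,H \right)} = - 4 O + 5 = 5 - 4 O$)
$G = - \frac{1}{244}$ ($G = \frac{1}{-244} = - \frac{1}{244} \approx -0.0040984$)
$f{\left(v \right)} = 5 - 5 v$ ($f{\left(v \right)} = \left(5 - 4 v\right) - v = 5 - 5 v$)
$\frac{f{\left(G \right)}}{87925} = \frac{5 - - \frac{5}{244}}{87925} = \left(5 + \frac{5}{244}\right) \frac{1}{87925} = \frac{1225}{244} \cdot \frac{1}{87925} = \frac{49}{858148}$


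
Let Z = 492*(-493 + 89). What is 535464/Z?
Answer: -22311/8282 ≈ -2.6939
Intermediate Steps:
Z = -198768 (Z = 492*(-404) = -198768)
535464/Z = 535464/(-198768) = 535464*(-1/198768) = -22311/8282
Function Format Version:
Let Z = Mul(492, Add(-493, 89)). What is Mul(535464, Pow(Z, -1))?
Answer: Rational(-22311, 8282) ≈ -2.6939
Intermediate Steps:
Z = -198768 (Z = Mul(492, -404) = -198768)
Mul(535464, Pow(Z, -1)) = Mul(535464, Pow(-198768, -1)) = Mul(535464, Rational(-1, 198768)) = Rational(-22311, 8282)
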